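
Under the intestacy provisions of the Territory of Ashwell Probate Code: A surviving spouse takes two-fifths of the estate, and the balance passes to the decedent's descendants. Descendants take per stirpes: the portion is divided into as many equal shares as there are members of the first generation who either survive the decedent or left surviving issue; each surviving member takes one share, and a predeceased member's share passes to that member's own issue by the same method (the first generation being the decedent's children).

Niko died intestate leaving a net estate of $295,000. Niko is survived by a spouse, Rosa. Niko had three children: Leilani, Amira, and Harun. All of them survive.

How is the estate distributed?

Rosa: $118,000; Leilani: $59,000; Amira: $59,000; Harun: $59,000

Rosa takes two-fifths of $295,000 = $118,000. The remaining $177,000 passes to the descendants.
The descendants' portion ($177,000) is divided into 3 shares of $59,000: Leilani, Amira, and Harun each take $59,000.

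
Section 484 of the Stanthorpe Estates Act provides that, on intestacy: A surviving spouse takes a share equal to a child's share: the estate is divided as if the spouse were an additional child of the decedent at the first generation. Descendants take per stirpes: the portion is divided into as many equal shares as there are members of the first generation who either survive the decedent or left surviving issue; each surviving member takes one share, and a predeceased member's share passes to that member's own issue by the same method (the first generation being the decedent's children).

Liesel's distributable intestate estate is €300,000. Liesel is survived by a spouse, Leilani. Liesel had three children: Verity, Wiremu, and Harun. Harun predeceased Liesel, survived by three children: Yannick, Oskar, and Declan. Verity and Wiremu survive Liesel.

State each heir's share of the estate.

Leilani: €75,000; Verity: €75,000; Wiremu: €75,000; Yannick: €25,000; Oskar: €25,000; Declan: €25,000

The spouse counts as an additional share at the children's level, so there are 4 primary shares of €75,000. Leilani takes one such share (€75,000).
The children's combined portion (€225,000) is divided into 3 shares of €75,000: Verity and Wiremu each take €75,000; Harun's €75,000 share passes to Harun's issue.
Harun's share (€75,000) is divided into 3 shares of €25,000: Yannick, Oskar, and Declan each take €25,000.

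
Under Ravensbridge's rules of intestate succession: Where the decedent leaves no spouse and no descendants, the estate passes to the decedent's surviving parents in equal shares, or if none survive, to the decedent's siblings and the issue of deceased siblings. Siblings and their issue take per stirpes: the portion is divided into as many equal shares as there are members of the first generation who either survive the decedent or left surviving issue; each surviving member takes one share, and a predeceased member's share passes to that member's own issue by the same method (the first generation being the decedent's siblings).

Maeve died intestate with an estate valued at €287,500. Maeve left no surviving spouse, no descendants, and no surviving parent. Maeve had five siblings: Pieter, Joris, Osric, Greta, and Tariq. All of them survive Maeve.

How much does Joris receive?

Joris receives €57,500.

The entire €287,500 passes to the siblings and their issue.
That amount (€287,500) is divided into 5 shares of €57,500: Pieter, Joris, Osric, Greta, and Tariq each take €57,500.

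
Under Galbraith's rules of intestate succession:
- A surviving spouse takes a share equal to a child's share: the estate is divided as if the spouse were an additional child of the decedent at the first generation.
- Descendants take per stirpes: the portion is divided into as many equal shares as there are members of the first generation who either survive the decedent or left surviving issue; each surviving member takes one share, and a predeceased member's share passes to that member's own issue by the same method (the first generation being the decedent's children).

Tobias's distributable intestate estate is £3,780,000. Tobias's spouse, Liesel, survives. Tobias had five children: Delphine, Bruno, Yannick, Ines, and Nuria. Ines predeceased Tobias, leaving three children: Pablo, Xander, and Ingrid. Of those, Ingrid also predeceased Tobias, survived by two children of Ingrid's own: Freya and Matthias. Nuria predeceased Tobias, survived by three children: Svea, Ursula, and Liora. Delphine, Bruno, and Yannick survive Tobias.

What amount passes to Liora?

Liora receives £210,000.

The spouse counts as an additional share at the children's level, so there are 6 primary shares of £630,000. Liesel takes one such share (£630,000).
The children's combined portion (£3,150,000) is divided into 5 shares of £630,000: Delphine, Bruno, and Yannick each take £630,000; Ines's £630,000 share passes to Ines's issue; Nuria's £630,000 share passes to Nuria's issue.
Ines's share (£630,000) is divided into 3 shares of £210,000: Pablo and Xander each take £210,000; Ingrid's £210,000 share passes to Ingrid's issue.
Ingrid's share (£210,000) is divided into 2 shares of £105,000: Freya and Matthias each take £105,000.
Nuria's share (£630,000) is divided into 3 shares of £210,000: Svea, Ursula, and Liora each take £210,000.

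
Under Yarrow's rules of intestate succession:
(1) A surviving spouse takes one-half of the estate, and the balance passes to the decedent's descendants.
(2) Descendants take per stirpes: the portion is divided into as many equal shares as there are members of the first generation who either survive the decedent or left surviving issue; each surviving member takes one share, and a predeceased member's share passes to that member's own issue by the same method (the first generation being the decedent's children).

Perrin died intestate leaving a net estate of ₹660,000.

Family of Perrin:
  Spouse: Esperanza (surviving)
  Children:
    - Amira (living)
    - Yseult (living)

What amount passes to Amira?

Amira receives ₹165,000.

Esperanza takes one-half of ₹660,000 = ₹330,000. The remaining ₹330,000 passes to the descendants.
The descendants' portion (₹330,000) is divided into 2 shares of ₹165,000: Amira and Yseult each take ₹165,000.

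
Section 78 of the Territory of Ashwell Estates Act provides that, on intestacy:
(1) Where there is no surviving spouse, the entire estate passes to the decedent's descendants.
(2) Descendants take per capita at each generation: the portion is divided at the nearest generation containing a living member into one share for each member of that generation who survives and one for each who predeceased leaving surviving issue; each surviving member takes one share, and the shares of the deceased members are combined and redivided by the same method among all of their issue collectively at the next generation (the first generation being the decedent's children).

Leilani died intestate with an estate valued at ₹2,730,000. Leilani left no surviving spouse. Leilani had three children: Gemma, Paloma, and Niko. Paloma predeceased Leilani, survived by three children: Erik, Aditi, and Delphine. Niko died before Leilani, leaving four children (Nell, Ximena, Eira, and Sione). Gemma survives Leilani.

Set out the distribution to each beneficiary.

The entire ₹2,730,000 passes to the descendants.
That amount (₹2,730,000) is divided at the children's generation into 3 shares of ₹910,000. Gemma takes ₹910,000. The 2 shares of the deceased (Paloma and Niko) are combined into a pool of ₹1,820,000.
That pool (₹1,820,000) is divided at the grandchildren's generation equally among Erik, Aditi, Delphine, Nell, Ximena, Eira, and Sione: ₹260,000 each.

Gemma: ₹910,000; Erik: ₹260,000; Aditi: ₹260,000; Delphine: ₹260,000; Nell: ₹260,000; Ximena: ₹260,000; Eira: ₹260,000; Sione: ₹260,000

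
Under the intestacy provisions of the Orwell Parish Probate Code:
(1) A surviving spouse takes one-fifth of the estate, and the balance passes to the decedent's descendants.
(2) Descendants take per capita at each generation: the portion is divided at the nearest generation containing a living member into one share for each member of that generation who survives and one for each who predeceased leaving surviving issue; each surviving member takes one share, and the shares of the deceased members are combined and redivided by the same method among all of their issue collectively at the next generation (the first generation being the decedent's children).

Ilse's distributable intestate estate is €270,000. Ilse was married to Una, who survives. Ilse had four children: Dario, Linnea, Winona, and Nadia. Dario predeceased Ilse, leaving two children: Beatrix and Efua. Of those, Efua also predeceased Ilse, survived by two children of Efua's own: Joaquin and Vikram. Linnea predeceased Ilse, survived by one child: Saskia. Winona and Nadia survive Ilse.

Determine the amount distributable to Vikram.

Una takes one-fifth of €270,000 = €54,000. The remaining €216,000 passes to the descendants.
The descendants' portion (€216,000) is divided at the children's generation into 4 shares of €54,000. Winona and Nadia each take €54,000. The 2 shares of the deceased (Dario and Linnea) are combined into a pool of €108,000.
That pool (€108,000) is divided at the grandchildren's generation into 3 shares of €36,000. Beatrix and Saskia each take €36,000. The remaining share for the deceased Efua (€36,000) is carried to the next generation.
That pool (€36,000) is divided at the great-grandchildren's generation equally among Joaquin and Vikram: €18,000 each.

Vikram receives €18,000.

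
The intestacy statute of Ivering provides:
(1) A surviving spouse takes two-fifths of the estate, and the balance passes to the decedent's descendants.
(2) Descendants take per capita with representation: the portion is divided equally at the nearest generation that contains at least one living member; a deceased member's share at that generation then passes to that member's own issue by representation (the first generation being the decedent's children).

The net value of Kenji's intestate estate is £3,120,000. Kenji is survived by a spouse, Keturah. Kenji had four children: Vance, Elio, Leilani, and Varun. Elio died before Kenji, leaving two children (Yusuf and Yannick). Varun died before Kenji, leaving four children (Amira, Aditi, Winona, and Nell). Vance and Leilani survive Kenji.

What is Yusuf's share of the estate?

Yusuf receives £234,000.

Keturah takes two-fifths of £3,120,000 = £1,248,000. The remaining £1,872,000 passes to the descendants.
The descendants' portion (£1,872,000) is divided into 4 shares of £468,000: Vance and Leilani each take £468,000; Elio's £468,000 share passes to Elio's issue; Varun's £468,000 share passes to Varun's issue.
Elio's share (£468,000) is divided into 2 shares of £234,000: Yusuf and Yannick each take £234,000.
Varun's share (£468,000) is divided into 4 shares of £117,000: Amira, Aditi, Winona, and Nell each take £117,000.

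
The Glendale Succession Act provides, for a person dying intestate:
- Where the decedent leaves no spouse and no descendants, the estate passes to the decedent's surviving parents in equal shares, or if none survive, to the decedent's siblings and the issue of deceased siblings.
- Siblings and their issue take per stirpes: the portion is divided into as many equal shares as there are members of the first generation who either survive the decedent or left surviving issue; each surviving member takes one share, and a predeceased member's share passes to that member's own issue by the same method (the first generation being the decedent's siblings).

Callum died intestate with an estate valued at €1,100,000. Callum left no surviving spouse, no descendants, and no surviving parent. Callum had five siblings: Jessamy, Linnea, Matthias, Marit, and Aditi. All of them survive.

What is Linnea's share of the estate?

Linnea receives €220,000.

The entire €1,100,000 passes to the siblings and their issue.
That amount (€1,100,000) is divided into 5 shares of €220,000: Jessamy, Linnea, Matthias, Marit, and Aditi each take €220,000.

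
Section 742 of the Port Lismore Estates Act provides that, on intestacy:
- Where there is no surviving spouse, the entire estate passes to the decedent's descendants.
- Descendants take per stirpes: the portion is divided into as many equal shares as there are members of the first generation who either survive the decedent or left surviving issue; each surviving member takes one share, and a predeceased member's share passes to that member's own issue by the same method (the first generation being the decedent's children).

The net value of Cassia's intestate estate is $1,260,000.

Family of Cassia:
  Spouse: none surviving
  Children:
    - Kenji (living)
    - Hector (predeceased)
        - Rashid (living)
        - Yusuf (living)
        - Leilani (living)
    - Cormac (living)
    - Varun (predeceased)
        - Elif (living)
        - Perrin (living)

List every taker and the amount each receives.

The entire $1,260,000 passes to the descendants.
That amount ($1,260,000) is divided into 4 shares of $315,000: Kenji and Cormac each take $315,000; Hector's $315,000 share passes to Hector's issue; Varun's $315,000 share passes to Varun's issue.
Hector's share ($315,000) is divided into 3 shares of $105,000: Rashid, Yusuf, and Leilani each take $105,000.
Varun's share ($315,000) is divided into 2 shares of $157,500: Elif and Perrin each take $157,500.

Kenji: $315,000; Rashid: $105,000; Yusuf: $105,000; Leilani: $105,000; Cormac: $315,000; Elif: $157,500; Perrin: $157,500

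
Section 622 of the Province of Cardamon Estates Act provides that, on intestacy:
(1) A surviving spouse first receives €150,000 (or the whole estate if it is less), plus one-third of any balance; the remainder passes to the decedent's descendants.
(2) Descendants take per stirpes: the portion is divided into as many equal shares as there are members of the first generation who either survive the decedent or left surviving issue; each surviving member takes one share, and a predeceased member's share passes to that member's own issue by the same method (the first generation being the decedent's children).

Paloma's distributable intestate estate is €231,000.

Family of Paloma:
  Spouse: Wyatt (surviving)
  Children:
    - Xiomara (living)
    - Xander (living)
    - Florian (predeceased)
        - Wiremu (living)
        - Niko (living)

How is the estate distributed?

Wyatt first takes €150,000, leaving a balance of €81,000. Wyatt then takes one-third of the balance (€27,000), for a total of €177,000. The remaining €54,000 passes to the descendants.
The descendants' portion (€54,000) is divided into 3 shares of €18,000: Xiomara and Xander each take €18,000; Florian's €18,000 share passes to Florian's issue.
Florian's share (€18,000) is divided into 2 shares of €9,000: Wiremu and Niko each take €9,000.

Wyatt: €177,000; Xiomara: €18,000; Xander: €18,000; Wiremu: €9,000; Niko: €9,000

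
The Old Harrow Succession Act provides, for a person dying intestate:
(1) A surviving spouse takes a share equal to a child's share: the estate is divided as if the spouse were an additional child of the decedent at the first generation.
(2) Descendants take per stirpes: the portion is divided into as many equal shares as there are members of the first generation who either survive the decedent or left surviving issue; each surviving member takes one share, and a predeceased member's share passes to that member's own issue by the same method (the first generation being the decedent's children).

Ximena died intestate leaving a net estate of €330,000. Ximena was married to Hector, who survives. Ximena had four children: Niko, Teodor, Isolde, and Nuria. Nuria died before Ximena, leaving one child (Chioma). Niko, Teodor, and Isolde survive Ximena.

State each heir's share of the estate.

The spouse counts as an additional share at the children's level, so there are 5 primary shares of €66,000. Hector takes one such share (€66,000).
The children's combined portion (€264,000) is divided into 4 shares of €66,000: Niko, Teodor, and Isolde each take €66,000; Nuria's €66,000 share passes to Nuria's issue.
Nuria's share (€66,000) passes entirely to Chioma.

Hector: €66,000; Niko: €66,000; Teodor: €66,000; Isolde: €66,000; Chioma: €66,000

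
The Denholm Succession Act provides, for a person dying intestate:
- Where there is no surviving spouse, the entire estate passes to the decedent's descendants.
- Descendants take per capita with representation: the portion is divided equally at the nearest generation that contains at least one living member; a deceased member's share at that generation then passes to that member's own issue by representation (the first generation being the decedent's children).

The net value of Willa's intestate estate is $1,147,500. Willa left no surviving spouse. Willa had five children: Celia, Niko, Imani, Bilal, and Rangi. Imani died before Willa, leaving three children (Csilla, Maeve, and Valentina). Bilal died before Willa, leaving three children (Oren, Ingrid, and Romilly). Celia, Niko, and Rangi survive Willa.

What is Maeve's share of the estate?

The entire $1,147,500 passes to the descendants.
That amount ($1,147,500) is divided into 5 shares of $229,500: Celia, Niko, and Rangi each take $229,500; Imani's $229,500 share passes to Imani's issue; Bilal's $229,500 share passes to Bilal's issue.
Imani's share ($229,500) is divided into 3 shares of $76,500: Csilla, Maeve, and Valentina each take $76,500.
Bilal's share ($229,500) is divided into 3 shares of $76,500: Oren, Ingrid, and Romilly each take $76,500.

Maeve receives $76,500.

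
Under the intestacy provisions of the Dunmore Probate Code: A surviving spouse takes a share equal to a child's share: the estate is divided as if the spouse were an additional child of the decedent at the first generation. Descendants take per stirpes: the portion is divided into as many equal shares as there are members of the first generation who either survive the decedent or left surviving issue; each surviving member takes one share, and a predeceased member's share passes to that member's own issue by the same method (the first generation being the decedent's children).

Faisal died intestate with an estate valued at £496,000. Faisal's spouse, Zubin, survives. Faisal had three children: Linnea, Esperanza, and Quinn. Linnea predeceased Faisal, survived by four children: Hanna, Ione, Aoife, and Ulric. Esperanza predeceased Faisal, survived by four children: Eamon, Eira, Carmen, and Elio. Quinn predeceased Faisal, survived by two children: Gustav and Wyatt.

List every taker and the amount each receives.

Zubin: £124,000; Hanna: £31,000; Ione: £31,000; Aoife: £31,000; Ulric: £31,000; Eamon: £31,000; Eira: £31,000; Carmen: £31,000; Elio: £31,000; Gustav: £62,000; Wyatt: £62,000

The spouse counts as an additional share at the children's level, so there are 4 primary shares of £124,000. Zubin takes one such share (£124,000).
The children's combined portion (£372,000) is divided into 3 shares of £124,000: Linnea's £124,000 share passes to Linnea's issue; Esperanza's £124,000 share passes to Esperanza's issue; Quinn's £124,000 share passes to Quinn's issue.
Linnea's share (£124,000) is divided into 4 shares of £31,000: Hanna, Ione, Aoife, and Ulric each take £31,000.
Esperanza's share (£124,000) is divided into 4 shares of £31,000: Eamon, Eira, Carmen, and Elio each take £31,000.
Quinn's share (£124,000) is divided into 2 shares of £62,000: Gustav and Wyatt each take £62,000.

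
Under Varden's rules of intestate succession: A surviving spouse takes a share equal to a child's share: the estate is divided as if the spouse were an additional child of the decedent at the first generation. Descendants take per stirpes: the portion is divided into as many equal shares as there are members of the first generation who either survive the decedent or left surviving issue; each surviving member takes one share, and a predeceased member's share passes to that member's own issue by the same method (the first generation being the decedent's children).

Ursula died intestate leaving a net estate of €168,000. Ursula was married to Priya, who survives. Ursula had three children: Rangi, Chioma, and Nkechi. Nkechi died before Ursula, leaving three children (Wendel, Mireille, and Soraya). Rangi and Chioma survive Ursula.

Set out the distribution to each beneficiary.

The spouse counts as an additional share at the children's level, so there are 4 primary shares of €42,000. Priya takes one such share (€42,000).
The children's combined portion (€126,000) is divided into 3 shares of €42,000: Rangi and Chioma each take €42,000; Nkechi's €42,000 share passes to Nkechi's issue.
Nkechi's share (€42,000) is divided into 3 shares of €14,000: Wendel, Mireille, and Soraya each take €14,000.

Priya: €42,000; Rangi: €42,000; Chioma: €42,000; Wendel: €14,000; Mireille: €14,000; Soraya: €14,000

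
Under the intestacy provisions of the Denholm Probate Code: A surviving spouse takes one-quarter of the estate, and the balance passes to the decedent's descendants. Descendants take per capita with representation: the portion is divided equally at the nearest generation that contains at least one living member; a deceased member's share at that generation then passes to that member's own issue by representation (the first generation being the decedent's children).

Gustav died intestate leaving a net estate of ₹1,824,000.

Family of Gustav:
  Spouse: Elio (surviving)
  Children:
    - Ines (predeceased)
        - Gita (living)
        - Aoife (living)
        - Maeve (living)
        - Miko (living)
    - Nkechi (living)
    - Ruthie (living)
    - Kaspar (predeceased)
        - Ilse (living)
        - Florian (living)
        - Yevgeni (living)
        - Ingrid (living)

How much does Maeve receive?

Elio takes one-quarter of ₹1,824,000 = ₹456,000. The remaining ₹1,368,000 passes to the descendants.
The descendants' portion (₹1,368,000) is divided into 4 shares of ₹342,000: Nkechi and Ruthie each take ₹342,000; Ines's ₹342,000 share passes to Ines's issue; Kaspar's ₹342,000 share passes to Kaspar's issue.
Ines's share (₹342,000) is divided into 4 shares of ₹85,500: Gita, Aoife, Maeve, and Miko each take ₹85,500.
Kaspar's share (₹342,000) is divided into 4 shares of ₹85,500: Ilse, Florian, Yevgeni, and Ingrid each take ₹85,500.

Maeve receives ₹85,500.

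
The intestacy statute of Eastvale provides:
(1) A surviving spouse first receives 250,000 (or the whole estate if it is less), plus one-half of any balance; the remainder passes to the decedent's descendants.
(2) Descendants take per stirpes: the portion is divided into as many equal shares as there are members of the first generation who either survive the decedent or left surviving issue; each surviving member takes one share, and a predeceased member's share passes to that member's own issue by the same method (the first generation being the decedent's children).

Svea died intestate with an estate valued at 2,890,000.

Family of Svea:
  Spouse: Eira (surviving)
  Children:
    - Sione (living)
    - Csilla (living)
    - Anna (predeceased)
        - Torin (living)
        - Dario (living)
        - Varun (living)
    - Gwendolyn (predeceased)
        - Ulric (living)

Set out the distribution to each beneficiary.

Eira: 1,570,000; Sione: 330,000; Csilla: 330,000; Torin: 110,000; Dario: 110,000; Varun: 110,000; Ulric: 330,000

Eira first takes 250,000, leaving a balance of 2,640,000. Eira then takes one-half of the balance (1,320,000), for a total of 1,570,000. The remaining 1,320,000 passes to the descendants.
The descendants' portion (1,320,000) is divided into 4 shares of 330,000: Sione and Csilla each take 330,000; Anna's 330,000 share passes to Anna's issue; Gwendolyn's 330,000 share passes to Gwendolyn's issue.
Anna's share (330,000) is divided into 3 shares of 110,000: Torin, Dario, and Varun each take 110,000.
Gwendolyn's share (330,000) passes entirely to Ulric.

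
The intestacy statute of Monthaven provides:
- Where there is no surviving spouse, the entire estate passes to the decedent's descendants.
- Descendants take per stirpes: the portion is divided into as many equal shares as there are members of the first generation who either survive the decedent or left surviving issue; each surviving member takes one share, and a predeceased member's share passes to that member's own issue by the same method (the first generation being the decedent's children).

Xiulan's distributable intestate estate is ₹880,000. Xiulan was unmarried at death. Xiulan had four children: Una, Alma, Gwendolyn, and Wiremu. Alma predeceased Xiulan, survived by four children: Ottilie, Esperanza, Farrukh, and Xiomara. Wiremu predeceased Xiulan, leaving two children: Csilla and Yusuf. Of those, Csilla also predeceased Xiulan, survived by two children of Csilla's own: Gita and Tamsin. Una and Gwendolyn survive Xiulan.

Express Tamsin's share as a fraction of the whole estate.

Tamsin receives 1/16 of the estate.

The entire ₹880,000 passes to the descendants.
That amount (₹880,000) is divided into 4 shares of ₹220,000: Una and Gwendolyn each take ₹220,000; Alma's ₹220,000 share passes to Alma's issue; Wiremu's ₹220,000 share passes to Wiremu's issue.
Alma's share (₹220,000) is divided into 4 shares of ₹55,000: Ottilie, Esperanza, Farrukh, and Xiomara each take ₹55,000.
Wiremu's share (₹220,000) is divided into 2 shares of ₹110,000: Yusuf takes ₹110,000; Csilla's ₹110,000 share passes to Csilla's issue.
Csilla's share (₹110,000) is divided into 2 shares of ₹55,000: Gita and Tamsin each take ₹55,000.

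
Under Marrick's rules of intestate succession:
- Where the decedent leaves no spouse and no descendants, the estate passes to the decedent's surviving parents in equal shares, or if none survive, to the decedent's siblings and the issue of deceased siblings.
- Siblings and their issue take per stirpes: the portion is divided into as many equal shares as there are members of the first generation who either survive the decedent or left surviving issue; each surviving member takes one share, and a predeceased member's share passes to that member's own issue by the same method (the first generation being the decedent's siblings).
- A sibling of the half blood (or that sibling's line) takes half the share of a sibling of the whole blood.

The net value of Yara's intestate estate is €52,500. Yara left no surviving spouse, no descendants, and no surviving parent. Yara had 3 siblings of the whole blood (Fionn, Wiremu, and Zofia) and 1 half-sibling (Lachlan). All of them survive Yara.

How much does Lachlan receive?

The entire €52,500 passes to the siblings and their issue.
Counting each half-blood sibling's line as half a unit, there are 7/2 units in €52,500, so one unit is €15,000. Whole-blood lines (Fionn, Wiremu, and Zofia) take €15,000 each; half-blood lines (Lachlan) take €7,500 each.

Lachlan receives €7,500.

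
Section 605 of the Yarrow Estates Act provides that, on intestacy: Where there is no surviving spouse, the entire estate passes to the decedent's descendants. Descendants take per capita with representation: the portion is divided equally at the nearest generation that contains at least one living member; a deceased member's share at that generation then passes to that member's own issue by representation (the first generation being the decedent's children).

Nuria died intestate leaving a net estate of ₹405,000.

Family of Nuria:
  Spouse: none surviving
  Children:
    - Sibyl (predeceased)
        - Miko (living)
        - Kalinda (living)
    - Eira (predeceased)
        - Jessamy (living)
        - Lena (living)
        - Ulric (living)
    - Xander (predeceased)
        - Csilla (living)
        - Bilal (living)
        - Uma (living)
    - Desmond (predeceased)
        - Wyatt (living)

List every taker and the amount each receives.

The entire ₹405,000 passes to the descendants.
No child survives, so the initial division is made at the grandchildren's generation.
That amount (₹405,000) is divided into 9 shares of ₹45,000: Miko, Kalinda, Jessamy, Lena, Ulric, Csilla, Bilal, Uma, and Wyatt each take ₹45,000.

Miko: ₹45,000; Kalinda: ₹45,000; Jessamy: ₹45,000; Lena: ₹45,000; Ulric: ₹45,000; Csilla: ₹45,000; Bilal: ₹45,000; Uma: ₹45,000; Wyatt: ₹45,000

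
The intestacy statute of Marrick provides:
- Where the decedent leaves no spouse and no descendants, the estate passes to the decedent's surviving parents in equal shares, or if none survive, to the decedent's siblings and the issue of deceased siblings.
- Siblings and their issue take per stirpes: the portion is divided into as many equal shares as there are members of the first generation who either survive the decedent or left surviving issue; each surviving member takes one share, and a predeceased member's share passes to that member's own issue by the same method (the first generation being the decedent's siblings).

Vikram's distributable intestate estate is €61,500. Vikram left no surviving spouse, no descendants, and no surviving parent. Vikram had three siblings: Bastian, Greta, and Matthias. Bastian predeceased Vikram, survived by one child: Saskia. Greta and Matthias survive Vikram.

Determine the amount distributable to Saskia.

Saskia receives €20,500.

The entire €61,500 passes to the siblings and their issue.
That amount (€61,500) is divided into 3 shares of €20,500: Greta and Matthias each take €20,500; Bastian's €20,500 share passes to Bastian's issue.
Bastian's share (€20,500) passes entirely to Saskia.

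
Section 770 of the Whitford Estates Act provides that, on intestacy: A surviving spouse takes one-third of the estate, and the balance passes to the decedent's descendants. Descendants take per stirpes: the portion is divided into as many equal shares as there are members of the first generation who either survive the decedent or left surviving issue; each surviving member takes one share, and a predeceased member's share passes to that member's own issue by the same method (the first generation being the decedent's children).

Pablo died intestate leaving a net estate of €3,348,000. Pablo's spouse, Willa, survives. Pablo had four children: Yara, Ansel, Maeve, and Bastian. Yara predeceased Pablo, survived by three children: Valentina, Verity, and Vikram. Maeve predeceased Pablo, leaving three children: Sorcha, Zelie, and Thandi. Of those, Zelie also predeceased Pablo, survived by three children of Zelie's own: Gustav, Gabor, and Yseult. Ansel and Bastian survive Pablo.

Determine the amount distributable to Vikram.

Willa takes one-third of €3,348,000 = €1,116,000. The remaining €2,232,000 passes to the descendants.
The descendants' portion (€2,232,000) is divided into 4 shares of €558,000: Ansel and Bastian each take €558,000; Yara's €558,000 share passes to Yara's issue; Maeve's €558,000 share passes to Maeve's issue.
Yara's share (€558,000) is divided into 3 shares of €186,000: Valentina, Verity, and Vikram each take €186,000.
Maeve's share (€558,000) is divided into 3 shares of €186,000: Sorcha and Thandi each take €186,000; Zelie's €186,000 share passes to Zelie's issue.
Zelie's share (€186,000) is divided into 3 shares of €62,000: Gustav, Gabor, and Yseult each take €62,000.

Vikram receives €186,000.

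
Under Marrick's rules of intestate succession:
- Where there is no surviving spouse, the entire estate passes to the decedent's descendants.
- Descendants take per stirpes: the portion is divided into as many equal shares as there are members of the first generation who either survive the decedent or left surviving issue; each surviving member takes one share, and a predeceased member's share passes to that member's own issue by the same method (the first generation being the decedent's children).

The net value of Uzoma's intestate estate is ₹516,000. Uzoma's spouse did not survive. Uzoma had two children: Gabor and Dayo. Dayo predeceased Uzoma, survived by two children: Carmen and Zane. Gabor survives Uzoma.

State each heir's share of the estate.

Gabor: ₹258,000; Carmen: ₹129,000; Zane: ₹129,000

The entire ₹516,000 passes to the descendants.
That amount (₹516,000) is divided into 2 shares of ₹258,000: Gabor takes ₹258,000; Dayo's ₹258,000 share passes to Dayo's issue.
Dayo's share (₹258,000) is divided into 2 shares of ₹129,000: Carmen and Zane each take ₹129,000.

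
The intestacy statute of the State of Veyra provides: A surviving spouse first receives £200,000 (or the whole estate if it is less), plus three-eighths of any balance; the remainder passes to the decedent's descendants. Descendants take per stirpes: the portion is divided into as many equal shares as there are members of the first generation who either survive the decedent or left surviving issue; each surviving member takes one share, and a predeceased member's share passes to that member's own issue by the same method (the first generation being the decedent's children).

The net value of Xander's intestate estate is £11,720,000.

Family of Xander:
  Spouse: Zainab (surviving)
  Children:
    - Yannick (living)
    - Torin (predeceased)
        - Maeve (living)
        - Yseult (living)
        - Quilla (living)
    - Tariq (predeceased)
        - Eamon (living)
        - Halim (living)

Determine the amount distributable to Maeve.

Zainab first takes £200,000, leaving a balance of £11,520,000. Zainab then takes three-eighths of the balance (£4,320,000), for a total of £4,520,000. The remaining £7,200,000 passes to the descendants.
The descendants' portion (£7,200,000) is divided into 3 shares of £2,400,000: Yannick takes £2,400,000; Torin's £2,400,000 share passes to Torin's issue; Tariq's £2,400,000 share passes to Tariq's issue.
Torin's share (£2,400,000) is divided into 3 shares of £800,000: Maeve, Yseult, and Quilla each take £800,000.
Tariq's share (£2,400,000) is divided into 2 shares of £1,200,000: Eamon and Halim each take £1,200,000.

Maeve receives £800,000.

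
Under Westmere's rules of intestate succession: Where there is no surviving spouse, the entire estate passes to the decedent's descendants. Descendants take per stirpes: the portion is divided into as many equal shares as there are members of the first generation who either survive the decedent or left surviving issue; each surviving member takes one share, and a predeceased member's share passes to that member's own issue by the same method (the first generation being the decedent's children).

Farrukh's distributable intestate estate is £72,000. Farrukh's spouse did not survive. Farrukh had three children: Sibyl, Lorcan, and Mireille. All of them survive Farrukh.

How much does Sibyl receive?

The entire £72,000 passes to the descendants.
That amount (£72,000) is divided into 3 shares of £24,000: Sibyl, Lorcan, and Mireille each take £24,000.

Sibyl receives £24,000.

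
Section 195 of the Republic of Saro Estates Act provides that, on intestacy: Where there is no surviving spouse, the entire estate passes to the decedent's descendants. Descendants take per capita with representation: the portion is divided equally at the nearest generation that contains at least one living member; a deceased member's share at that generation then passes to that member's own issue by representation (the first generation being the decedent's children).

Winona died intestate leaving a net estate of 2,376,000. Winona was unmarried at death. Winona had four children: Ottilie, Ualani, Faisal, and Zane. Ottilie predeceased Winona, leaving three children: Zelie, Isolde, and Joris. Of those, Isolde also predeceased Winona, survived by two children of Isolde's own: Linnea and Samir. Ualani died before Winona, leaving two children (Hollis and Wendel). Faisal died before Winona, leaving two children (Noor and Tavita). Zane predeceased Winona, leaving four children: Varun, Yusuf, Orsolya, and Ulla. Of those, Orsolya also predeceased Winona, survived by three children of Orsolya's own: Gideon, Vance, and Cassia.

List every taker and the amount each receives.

Zelie: 216,000; Linnea: 108,000; Samir: 108,000; Joris: 216,000; Hollis: 216,000; Wendel: 216,000; Noor: 216,000; Tavita: 216,000; Varun: 216,000; Yusuf: 216,000; Gideon: 72,000; Vance: 72,000; Cassia: 72,000; Ulla: 216,000

The entire 2,376,000 passes to the descendants.
No child survives, so the initial division is made at the grandchildren's generation.
That amount (2,376,000) is divided into 11 shares of 216,000: Zelie, Joris, Hollis, Wendel, Noor, Tavita, Varun, Yusuf, and Ulla each take 216,000; Isolde's 216,000 share passes to Isolde's issue; Orsolya's 216,000 share passes to Orsolya's issue.
Isolde's share (216,000) is divided into 2 shares of 108,000: Linnea and Samir each take 108,000.
Orsolya's share (216,000) is divided into 3 shares of 72,000: Gideon, Vance, and Cassia each take 72,000.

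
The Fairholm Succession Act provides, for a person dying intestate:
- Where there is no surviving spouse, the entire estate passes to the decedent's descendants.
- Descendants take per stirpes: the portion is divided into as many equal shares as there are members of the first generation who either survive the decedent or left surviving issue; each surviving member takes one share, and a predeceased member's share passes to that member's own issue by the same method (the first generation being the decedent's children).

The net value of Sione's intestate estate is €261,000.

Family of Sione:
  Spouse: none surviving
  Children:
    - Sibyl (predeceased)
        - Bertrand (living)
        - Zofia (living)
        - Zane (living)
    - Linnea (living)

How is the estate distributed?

Bertrand: €43,500; Zofia: €43,500; Zane: €43,500; Linnea: €130,500

The entire €261,000 passes to the descendants.
That amount (€261,000) is divided into 2 shares of €130,500: Linnea takes €130,500; Sibyl's €130,500 share passes to Sibyl's issue.
Sibyl's share (€130,500) is divided into 3 shares of €43,500: Bertrand, Zofia, and Zane each take €43,500.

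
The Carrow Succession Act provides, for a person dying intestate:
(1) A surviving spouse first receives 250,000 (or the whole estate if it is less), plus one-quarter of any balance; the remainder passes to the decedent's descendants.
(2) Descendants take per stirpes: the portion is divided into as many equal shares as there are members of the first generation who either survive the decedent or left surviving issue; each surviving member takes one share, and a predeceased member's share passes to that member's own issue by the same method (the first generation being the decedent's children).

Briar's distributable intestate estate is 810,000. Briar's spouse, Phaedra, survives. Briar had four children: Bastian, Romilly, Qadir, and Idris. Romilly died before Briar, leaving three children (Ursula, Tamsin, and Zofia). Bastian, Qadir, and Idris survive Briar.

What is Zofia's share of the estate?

Zofia receives 35,000.

Phaedra first takes 250,000, leaving a balance of 560,000. Phaedra then takes one-quarter of the balance (140,000), for a total of 390,000. The remaining 420,000 passes to the descendants.
The descendants' portion (420,000) is divided into 4 shares of 105,000: Bastian, Qadir, and Idris each take 105,000; Romilly's 105,000 share passes to Romilly's issue.
Romilly's share (105,000) is divided into 3 shares of 35,000: Ursula, Tamsin, and Zofia each take 35,000.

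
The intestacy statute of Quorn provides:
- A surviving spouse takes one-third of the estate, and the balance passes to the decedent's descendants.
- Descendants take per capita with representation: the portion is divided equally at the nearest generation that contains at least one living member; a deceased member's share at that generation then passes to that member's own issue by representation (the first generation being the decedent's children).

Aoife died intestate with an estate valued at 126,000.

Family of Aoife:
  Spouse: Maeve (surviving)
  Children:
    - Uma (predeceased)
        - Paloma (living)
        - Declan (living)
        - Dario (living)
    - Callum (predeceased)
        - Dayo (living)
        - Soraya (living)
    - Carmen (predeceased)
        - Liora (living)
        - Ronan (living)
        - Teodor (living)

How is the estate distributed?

Maeve: 42,000; Paloma: 10,500; Declan: 10,500; Dario: 10,500; Dayo: 10,500; Soraya: 10,500; Liora: 10,500; Ronan: 10,500; Teodor: 10,500

Maeve takes one-third of 126,000 = 42,000. The remaining 84,000 passes to the descendants.
No child survives, so the initial division is made at the grandchildren's generation.
The descendants' portion (84,000) is divided into 8 shares of 10,500: Paloma, Declan, Dario, Dayo, Soraya, Liora, Ronan, and Teodor each take 10,500.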